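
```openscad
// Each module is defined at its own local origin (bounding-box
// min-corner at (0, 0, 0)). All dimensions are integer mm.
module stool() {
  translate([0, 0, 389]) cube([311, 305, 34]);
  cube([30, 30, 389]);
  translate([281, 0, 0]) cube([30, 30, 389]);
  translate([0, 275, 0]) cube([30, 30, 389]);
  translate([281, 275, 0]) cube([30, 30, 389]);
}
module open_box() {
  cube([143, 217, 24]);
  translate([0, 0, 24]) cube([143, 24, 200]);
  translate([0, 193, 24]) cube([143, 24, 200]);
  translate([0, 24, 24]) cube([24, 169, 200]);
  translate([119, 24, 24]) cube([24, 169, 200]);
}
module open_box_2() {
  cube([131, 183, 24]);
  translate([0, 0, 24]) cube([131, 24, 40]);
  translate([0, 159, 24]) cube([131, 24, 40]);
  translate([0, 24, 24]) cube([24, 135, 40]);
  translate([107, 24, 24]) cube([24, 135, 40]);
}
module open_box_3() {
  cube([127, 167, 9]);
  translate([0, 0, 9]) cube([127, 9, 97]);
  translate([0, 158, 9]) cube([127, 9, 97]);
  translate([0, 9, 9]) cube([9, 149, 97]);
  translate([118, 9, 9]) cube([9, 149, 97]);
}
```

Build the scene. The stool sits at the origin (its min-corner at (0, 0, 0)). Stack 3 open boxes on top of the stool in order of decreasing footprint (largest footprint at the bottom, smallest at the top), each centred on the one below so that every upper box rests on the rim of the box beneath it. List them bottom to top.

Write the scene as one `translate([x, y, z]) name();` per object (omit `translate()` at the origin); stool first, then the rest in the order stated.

stool();
translate([84, 44, 423]) open_box();
translate([90, 61, 647]) open_box_2();
translate([92, 69, 711]) open_box_3();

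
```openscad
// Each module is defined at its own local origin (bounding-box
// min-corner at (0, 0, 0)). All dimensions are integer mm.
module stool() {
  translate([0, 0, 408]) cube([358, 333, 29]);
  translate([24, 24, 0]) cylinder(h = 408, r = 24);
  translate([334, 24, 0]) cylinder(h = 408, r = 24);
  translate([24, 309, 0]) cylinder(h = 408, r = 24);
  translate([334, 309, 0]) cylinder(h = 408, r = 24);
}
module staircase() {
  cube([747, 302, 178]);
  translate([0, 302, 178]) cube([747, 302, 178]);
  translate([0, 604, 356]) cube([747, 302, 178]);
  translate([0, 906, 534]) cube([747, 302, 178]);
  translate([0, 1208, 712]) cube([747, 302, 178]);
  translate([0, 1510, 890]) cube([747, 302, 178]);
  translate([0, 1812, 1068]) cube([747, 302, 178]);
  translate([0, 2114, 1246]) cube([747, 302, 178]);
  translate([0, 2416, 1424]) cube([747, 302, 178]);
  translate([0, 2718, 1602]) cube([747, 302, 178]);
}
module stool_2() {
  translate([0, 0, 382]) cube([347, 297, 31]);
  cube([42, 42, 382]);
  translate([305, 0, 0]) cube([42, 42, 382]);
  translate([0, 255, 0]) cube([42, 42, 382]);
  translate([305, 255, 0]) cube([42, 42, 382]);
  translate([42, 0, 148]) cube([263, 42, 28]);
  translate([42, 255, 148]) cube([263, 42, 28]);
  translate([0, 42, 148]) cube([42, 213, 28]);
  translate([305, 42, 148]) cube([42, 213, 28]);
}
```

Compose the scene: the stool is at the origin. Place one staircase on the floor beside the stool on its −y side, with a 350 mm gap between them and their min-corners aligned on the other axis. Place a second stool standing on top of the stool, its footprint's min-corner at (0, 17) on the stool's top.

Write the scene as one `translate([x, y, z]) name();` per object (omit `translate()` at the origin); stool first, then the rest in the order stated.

stool();
translate([0, -3370, 0]) staircase();
translate([0, 17, 437]) stool_2();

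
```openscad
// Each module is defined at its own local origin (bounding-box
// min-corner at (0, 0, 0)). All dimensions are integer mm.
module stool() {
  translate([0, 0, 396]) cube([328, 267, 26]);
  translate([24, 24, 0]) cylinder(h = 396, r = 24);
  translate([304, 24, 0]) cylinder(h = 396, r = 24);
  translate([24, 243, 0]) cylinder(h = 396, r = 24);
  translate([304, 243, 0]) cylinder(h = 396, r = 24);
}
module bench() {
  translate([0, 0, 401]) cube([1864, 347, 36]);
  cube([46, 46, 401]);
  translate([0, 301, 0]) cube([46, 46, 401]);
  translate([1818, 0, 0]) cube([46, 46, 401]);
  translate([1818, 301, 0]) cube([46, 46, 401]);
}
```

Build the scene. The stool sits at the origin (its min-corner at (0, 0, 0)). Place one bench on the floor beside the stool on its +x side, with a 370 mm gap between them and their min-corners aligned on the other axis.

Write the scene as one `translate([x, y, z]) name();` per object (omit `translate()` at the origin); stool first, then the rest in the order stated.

stool();
translate([698, 0, 0]) bench();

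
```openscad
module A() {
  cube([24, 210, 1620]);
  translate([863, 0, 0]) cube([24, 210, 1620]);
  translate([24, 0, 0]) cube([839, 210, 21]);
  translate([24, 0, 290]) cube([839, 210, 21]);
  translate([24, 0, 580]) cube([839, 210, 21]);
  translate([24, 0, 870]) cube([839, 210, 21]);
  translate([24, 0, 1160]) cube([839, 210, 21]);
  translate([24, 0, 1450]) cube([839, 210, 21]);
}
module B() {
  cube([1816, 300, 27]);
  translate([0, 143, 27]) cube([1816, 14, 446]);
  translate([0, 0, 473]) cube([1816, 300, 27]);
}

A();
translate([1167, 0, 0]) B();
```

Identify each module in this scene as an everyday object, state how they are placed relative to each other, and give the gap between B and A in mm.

A is a bookshelf. B is an I-beam. The I-beam is on the floor beside the bookshelf on its +x side. The gap between the I-beam and the bookshelf is 280 mm.

The I-beam's nearest face is 280 mm from the bookshelf's +x face.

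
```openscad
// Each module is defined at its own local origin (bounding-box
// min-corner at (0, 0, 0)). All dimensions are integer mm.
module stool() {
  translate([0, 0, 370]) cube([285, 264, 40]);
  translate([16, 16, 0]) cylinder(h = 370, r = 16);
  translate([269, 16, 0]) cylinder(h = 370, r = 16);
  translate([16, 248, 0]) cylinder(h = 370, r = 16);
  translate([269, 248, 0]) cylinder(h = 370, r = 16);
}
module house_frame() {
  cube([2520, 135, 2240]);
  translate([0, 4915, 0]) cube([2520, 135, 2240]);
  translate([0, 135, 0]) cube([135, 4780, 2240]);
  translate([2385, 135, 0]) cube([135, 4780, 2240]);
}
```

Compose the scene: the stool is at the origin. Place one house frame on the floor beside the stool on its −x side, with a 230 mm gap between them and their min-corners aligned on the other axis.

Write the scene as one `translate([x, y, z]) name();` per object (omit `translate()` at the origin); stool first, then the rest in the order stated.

stool();
translate([-2750, 0, 0]) house_frame();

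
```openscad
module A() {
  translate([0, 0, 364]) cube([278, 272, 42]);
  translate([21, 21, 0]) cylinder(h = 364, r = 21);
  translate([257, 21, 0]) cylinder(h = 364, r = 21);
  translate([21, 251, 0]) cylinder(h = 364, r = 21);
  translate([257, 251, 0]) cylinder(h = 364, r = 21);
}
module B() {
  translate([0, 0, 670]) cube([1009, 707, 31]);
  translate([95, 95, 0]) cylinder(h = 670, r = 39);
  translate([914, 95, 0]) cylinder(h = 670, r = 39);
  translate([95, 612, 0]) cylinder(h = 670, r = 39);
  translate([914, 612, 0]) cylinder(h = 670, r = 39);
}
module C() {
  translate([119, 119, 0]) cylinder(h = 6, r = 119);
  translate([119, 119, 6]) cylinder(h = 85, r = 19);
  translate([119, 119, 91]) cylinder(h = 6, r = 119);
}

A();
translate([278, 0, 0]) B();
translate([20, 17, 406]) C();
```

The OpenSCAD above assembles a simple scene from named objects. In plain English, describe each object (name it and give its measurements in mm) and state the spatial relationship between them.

A is a four-legged stool. The seat is 278×272 mm, 42 mm thick, top at z = 406 mm. It stands on four round legs, each 42 mm in diameter, from z = 0 to the seat underside, each leg's axis is inset half a diameter from the nearest pair of seat edges (so the leg's bounding box is flush with the corner).

B is a table: top 1009 mm (x) × 707 mm (y), 31 mm thick, upper face at z = 701 mm, on four round legs of 78 mm diameter, each leg's bounding box inset 56 mm from the nearest pair of top edges, running from z = 0 to the bottom of the top.

C is a spool: two coaxial disc flanges of radius 119 mm and thickness 6 mm, joined by a core cylinder of radius 19 mm and height 85 mm. The lower flange rests on z = 0 and the three cylinders share a vertical axis.

The table is against the stool's +x side, with their −y faces flush. The spool is on top of the stool, centred.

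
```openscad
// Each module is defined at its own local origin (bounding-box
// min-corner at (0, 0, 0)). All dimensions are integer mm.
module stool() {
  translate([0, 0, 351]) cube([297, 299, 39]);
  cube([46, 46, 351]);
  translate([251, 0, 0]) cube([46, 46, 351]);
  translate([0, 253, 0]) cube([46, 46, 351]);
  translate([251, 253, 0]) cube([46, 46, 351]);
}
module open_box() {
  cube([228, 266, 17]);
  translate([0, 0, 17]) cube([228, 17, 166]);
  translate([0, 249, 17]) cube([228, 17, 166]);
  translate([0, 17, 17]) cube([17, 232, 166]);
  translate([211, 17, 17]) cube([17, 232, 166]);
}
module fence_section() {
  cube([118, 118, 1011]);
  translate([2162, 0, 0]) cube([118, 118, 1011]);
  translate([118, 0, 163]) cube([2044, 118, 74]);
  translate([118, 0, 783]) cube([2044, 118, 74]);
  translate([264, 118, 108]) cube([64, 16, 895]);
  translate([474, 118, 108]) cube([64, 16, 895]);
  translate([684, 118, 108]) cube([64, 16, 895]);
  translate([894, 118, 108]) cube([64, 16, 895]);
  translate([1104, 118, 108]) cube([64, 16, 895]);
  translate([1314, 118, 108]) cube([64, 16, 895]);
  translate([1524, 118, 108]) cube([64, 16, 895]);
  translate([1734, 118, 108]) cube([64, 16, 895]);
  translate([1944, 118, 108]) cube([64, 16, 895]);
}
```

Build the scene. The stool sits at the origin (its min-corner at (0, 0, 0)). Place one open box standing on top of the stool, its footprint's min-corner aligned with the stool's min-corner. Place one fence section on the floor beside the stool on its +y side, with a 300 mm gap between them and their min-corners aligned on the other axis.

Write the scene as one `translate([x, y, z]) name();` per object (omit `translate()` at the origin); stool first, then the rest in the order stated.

stool();
translate([0, 0, 390]) open_box();
translate([0, 599, 0]) fence_section();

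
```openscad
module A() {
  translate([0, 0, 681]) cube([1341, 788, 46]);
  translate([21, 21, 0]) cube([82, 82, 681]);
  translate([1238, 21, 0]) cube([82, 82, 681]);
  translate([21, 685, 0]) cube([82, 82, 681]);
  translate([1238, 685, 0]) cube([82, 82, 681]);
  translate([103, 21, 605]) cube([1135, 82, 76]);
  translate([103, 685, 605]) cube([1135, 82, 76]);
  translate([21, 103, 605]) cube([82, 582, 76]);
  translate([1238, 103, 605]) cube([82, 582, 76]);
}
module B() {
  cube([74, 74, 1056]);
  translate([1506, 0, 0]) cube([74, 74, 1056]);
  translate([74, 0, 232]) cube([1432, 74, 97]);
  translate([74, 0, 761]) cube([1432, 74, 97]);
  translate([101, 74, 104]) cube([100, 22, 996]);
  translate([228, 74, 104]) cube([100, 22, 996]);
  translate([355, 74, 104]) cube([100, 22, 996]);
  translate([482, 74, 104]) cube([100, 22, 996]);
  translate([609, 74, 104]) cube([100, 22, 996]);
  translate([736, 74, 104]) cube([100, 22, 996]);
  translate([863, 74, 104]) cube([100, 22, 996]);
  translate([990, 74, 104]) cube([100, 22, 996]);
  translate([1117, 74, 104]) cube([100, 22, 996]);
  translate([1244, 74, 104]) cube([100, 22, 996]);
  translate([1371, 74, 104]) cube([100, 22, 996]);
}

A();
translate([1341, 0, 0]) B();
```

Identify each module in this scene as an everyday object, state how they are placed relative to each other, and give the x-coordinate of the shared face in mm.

The table's +x face and the fence section's −x face are both at x = 1341 mm.

A is a table. B is a fence section. The fence section is against the table's +x side, with their −y faces flush. The x-coordinate of the shared face is 1341 mm.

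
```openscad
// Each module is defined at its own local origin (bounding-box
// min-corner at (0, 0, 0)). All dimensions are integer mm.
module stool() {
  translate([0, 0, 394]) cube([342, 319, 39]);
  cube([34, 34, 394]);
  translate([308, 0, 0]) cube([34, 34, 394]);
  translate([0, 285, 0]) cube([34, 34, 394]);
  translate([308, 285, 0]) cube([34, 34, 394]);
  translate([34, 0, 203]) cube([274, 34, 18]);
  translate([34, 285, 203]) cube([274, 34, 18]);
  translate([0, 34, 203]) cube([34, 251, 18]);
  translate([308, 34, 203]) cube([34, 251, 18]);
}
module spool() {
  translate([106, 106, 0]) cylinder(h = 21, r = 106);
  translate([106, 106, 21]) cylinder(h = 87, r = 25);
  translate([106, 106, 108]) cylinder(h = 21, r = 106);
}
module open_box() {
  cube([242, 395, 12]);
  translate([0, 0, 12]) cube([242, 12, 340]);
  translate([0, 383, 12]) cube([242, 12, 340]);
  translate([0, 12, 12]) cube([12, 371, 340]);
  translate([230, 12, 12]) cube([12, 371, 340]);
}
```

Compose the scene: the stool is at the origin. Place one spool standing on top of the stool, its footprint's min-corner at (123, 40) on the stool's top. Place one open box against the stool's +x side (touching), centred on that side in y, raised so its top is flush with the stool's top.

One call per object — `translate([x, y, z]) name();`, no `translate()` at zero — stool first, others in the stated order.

stool();
translate([123, 40, 433]) spool();
translate([342, -38, 81]) open_box();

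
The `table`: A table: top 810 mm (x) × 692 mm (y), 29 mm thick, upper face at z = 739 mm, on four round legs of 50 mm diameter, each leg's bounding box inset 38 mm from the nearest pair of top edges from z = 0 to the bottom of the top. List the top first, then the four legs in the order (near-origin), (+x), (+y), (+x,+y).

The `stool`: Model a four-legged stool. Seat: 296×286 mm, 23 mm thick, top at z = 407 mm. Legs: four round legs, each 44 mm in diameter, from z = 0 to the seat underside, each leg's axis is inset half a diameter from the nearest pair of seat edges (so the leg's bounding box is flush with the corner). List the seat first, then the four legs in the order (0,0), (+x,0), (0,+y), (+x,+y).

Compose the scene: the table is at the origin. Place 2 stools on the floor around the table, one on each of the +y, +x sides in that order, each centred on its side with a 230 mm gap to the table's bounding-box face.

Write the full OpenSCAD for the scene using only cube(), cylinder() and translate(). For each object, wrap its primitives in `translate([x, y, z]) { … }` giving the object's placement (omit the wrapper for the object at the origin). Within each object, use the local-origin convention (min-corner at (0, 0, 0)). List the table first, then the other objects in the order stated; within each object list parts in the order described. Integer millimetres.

translate([0, 0, 710]) cube([810, 692, 29]);
translate([63, 63, 0]) cylinder(h = 710, r = 25);
translate([747, 63, 0]) cylinder(h = 710, r = 25);
translate([63, 629, 0]) cylinder(h = 710, r = 25);
translate([747, 629, 0]) cylinder(h = 710, r = 25);
translate([257, 922, 0]) {
  translate([0, 0, 384]) cube([296, 286, 23]);
  translate([22, 22, 0]) cylinder(h = 384, r = 22);
  translate([274, 22, 0]) cylinder(h = 384, r = 22);
  translate([22, 264, 0]) cylinder(h = 384, r = 22);
  translate([274, 264, 0]) cylinder(h = 384, r = 22);
}
translate([1040, 203, 0]) {
  translate([0, 0, 384]) cube([296, 286, 23]);
  translate([22, 22, 0]) cylinder(h = 384, r = 22);
  translate([274, 22, 0]) cylinder(h = 384, r = 22);
  translate([22, 264, 0]) cylinder(h = 384, r = 22);
  translate([274, 264, 0]) cylinder(h = 384, r = 22);
}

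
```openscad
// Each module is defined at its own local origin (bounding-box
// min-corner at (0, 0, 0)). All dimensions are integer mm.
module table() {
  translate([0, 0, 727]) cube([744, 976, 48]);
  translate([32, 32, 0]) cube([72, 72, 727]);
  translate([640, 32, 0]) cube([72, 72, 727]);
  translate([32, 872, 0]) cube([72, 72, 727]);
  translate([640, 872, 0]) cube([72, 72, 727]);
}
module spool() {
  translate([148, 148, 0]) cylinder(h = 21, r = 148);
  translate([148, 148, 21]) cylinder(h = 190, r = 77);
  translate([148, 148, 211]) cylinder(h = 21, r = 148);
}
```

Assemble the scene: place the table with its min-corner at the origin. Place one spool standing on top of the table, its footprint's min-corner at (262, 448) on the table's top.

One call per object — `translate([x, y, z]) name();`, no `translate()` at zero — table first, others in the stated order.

table();
translate([262, 448, 775]) spool();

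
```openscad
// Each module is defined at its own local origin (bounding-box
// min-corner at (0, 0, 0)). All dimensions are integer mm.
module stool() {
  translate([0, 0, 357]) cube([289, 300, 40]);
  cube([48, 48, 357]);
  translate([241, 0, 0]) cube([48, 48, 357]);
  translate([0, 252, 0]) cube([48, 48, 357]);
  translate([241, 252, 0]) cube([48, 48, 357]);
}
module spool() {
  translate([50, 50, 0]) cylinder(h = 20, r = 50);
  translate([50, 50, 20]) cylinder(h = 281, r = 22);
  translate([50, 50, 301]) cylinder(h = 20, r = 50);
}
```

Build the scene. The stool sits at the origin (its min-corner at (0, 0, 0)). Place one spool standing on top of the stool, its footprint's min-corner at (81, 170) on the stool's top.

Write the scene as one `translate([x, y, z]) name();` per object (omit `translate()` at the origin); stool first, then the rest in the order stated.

stool();
translate([81, 170, 397]) spool();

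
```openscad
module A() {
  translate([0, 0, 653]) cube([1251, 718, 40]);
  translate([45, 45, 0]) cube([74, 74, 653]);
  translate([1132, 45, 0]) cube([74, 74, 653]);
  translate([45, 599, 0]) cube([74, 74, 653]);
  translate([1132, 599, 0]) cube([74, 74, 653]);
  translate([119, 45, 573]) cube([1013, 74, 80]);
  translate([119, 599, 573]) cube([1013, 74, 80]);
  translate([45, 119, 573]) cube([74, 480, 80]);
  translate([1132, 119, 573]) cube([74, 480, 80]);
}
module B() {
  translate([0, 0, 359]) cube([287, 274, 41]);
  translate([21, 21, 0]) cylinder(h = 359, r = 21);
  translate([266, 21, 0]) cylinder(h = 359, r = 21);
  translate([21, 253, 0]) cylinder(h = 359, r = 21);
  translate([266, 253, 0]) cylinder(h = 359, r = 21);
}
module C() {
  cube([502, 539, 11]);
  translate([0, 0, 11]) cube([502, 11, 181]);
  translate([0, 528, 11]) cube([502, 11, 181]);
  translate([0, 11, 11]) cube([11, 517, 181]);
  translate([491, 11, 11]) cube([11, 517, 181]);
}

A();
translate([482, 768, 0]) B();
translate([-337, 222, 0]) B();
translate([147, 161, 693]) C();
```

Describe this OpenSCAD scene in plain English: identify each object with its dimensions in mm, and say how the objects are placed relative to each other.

A is a table: top 1251 mm (x) × 718 mm (y), 40 mm thick, upper face at z = 693 mm, on four 74×74 mm square legs, each inset 45 mm from the nearest pair of top edges, running from z = 0 to the bottom of the top. Four apron rails, 74 mm thick and 80 mm tall, run between adjacent legs with their top edges flush with the underside of the top and their outer faces flush with the legs' outer faces.

B is a simple wooden stool: a rectangular seat 287 mm (x) by 274 mm (y), 41 mm thick, top face at z = 400 mm, on four round legs, each 42 mm in diameter. The legs rest on z = 0, each leg's axis is inset half a diameter from the nearest pair of seat edges (so the leg's bounding box is flush with the corner).

C is an open-topped rectangular box: outside dimensions 502×539×192 mm, with a uniform wall and base thickness of 11 mm. The base is a full 502×539 slab on the floor; four walls sit on top of the base. The front and back walls (the −y and +y sides) span the full width; the two side walls fit between them.

Two stools sit around the table at the +y, −x sides. The open box is on top of the table.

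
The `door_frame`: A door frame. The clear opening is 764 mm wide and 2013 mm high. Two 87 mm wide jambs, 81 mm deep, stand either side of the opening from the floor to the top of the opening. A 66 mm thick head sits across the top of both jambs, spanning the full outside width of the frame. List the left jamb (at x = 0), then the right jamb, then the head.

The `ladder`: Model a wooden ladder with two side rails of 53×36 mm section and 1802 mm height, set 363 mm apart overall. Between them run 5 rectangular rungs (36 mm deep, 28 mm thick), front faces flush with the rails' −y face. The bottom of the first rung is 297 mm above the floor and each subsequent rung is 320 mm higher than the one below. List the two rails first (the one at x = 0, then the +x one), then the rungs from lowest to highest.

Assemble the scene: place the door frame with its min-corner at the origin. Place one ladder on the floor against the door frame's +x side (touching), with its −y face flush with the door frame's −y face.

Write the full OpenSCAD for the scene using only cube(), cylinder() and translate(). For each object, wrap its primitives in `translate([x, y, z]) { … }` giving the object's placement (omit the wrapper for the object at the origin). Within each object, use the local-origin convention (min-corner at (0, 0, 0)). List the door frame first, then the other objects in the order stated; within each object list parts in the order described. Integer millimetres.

cube([87, 81, 2013]);
translate([851, 0, 0]) cube([87, 81, 2013]);
translate([0, 0, 2013]) cube([938, 81, 66]);
translate([938, 0, 0]) {
  cube([53, 36, 1802]);
  translate([310, 0, 0]) cube([53, 36, 1802]);
  translate([53, 0, 297]) cube([257, 36, 28]);
  translate([53, 0, 617]) cube([257, 36, 28]);
  translate([53, 0, 937]) cube([257, 36, 28]);
  translate([53, 0, 1257]) cube([257, 36, 28]);
  translate([53, 0, 1577]) cube([257, 36, 28]);
}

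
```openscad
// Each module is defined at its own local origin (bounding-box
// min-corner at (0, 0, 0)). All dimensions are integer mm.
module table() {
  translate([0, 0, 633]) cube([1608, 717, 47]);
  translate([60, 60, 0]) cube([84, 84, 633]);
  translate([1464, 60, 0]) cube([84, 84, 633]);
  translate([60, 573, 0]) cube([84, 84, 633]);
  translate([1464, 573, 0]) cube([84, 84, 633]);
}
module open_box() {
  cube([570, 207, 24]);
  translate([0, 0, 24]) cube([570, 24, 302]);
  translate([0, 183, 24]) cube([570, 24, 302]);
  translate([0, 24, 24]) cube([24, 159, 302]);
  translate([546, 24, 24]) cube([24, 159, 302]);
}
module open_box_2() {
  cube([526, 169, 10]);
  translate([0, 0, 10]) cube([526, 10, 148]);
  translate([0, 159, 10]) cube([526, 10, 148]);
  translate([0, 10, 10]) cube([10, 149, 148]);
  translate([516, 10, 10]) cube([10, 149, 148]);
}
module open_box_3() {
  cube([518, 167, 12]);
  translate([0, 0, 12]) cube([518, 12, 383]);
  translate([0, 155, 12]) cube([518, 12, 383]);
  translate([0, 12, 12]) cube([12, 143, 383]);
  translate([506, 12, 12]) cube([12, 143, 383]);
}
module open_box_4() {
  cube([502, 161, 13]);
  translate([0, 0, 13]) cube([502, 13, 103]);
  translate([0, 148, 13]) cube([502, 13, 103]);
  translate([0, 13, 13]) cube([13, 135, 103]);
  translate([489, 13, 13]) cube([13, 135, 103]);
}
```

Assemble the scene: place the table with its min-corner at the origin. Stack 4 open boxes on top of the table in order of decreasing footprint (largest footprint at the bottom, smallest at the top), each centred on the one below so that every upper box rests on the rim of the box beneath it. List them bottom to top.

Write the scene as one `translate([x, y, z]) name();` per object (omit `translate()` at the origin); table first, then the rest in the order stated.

table();
translate([519, 255, 680]) open_box();
translate([541, 274, 1006]) open_box_2();
translate([545, 275, 1164]) open_box_3();
translate([553, 278, 1559]) open_box_4();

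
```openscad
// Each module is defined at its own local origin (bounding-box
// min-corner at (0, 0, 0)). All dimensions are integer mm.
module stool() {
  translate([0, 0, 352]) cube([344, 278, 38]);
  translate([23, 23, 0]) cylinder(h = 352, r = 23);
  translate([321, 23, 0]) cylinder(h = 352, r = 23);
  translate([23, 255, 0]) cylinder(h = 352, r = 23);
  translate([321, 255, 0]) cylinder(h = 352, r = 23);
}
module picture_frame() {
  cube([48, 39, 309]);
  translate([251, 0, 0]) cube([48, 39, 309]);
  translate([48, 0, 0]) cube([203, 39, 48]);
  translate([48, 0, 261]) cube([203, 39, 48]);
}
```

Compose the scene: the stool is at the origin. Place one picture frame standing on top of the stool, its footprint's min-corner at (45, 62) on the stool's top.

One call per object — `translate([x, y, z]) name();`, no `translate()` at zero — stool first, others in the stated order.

stool();
translate([45, 62, 390]) picture_frame();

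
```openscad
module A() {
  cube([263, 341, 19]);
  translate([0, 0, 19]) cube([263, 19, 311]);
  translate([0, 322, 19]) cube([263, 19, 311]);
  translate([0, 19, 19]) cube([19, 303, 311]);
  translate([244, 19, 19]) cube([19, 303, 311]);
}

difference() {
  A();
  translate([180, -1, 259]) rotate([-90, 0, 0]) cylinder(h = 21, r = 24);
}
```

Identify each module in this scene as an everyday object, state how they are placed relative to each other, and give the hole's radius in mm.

A is an open box. The open box has a circular hole through its front wall. The hole's radius is 24 mm.

The subtracted cylinder has r = 24 mm.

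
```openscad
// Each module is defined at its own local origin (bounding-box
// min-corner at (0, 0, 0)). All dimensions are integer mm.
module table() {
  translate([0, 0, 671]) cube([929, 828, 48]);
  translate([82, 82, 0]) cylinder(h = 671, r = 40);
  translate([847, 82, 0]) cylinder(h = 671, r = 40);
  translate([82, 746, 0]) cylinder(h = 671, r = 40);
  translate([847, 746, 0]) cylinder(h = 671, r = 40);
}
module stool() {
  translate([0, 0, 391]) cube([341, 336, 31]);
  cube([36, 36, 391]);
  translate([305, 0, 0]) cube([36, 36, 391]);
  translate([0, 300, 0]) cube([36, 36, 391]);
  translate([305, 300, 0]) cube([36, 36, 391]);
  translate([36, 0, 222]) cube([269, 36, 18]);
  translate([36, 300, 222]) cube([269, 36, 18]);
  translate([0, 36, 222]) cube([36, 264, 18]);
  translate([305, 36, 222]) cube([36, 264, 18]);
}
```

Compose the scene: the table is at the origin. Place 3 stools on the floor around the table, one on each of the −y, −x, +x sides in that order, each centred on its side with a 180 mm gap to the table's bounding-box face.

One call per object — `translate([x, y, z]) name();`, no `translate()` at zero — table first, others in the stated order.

table();
translate([294, -516, 0]) stool();
translate([-521, 246, 0]) stool();
translate([1109, 246, 0]) stool();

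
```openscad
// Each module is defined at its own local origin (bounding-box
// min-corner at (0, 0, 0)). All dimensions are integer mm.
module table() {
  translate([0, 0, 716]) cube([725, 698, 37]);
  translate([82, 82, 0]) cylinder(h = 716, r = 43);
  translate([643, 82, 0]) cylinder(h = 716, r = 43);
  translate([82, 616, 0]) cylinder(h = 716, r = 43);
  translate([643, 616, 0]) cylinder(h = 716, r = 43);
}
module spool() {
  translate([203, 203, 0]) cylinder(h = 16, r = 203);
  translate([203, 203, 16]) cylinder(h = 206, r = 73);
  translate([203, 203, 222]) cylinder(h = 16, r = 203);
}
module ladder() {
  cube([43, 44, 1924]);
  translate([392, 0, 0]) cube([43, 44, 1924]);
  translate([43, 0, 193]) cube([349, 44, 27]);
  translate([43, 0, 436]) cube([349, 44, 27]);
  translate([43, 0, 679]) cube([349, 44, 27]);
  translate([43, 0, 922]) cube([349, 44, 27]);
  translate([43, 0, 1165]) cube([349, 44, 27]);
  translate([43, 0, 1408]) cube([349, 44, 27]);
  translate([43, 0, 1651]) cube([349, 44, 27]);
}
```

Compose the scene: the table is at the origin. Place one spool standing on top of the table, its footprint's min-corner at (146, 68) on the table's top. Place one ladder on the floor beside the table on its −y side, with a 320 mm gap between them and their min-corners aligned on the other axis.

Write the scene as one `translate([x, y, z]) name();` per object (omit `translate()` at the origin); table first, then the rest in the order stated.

table();
translate([146, 68, 753]) spool();
translate([0, -364, 0]) ladder();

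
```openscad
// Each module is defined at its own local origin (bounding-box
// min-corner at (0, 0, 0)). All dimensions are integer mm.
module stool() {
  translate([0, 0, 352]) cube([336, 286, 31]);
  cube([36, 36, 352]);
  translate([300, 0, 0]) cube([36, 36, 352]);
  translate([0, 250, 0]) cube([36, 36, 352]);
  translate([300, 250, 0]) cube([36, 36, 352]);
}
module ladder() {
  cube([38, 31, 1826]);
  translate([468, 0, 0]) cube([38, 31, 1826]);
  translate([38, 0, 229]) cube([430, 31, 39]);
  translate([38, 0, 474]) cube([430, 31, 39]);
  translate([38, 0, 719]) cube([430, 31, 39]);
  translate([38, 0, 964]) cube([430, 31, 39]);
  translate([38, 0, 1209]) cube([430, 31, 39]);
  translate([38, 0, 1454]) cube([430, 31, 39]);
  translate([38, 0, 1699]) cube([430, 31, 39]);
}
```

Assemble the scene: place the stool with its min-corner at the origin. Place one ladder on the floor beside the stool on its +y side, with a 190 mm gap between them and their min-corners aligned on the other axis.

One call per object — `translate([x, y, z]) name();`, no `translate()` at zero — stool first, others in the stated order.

stool();
translate([0, 476, 0]) ladder();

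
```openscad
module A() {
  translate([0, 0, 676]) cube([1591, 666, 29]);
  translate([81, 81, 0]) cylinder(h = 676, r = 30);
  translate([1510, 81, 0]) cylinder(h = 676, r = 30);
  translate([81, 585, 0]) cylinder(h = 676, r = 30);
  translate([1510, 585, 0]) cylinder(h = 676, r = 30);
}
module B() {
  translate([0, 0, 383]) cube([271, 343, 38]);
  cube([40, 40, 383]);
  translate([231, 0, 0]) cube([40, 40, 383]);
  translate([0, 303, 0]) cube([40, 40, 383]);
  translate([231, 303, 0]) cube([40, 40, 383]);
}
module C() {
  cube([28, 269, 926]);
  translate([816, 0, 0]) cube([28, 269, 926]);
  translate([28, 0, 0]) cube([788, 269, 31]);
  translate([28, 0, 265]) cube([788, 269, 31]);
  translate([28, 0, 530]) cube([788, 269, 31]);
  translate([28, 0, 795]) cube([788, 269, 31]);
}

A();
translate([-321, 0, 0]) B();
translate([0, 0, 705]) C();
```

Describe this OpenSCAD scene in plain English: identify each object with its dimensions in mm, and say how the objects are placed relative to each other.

A is a table with a 1591×666 mm rectangular top, 29 mm thick, top surface at z = 705 mm, supported by four round legs of 60 mm diameter, each leg's bounding box inset 51 mm from the nearest pair of top edges, running from the floor.

B is a four-legged stool. The seat is a 271×343×38 mm slab whose top surface is at z = 421 mm; four square legs, each 40×40 mm in cross-section, run from the floor (z = 0) to the underside of the seat, each flush with a corner of the seat.

C is an open bookshelf. Two side panels, each 28 mm thick, 269 mm deep and 926 mm tall, stand 844 mm apart (outside-to-outside). Between them sit 4 shelves, each 31 mm thick and 269 mm deep, spanning the full gap between the sides. The bottom shelf rests on the floor (its underside at z = 0) and the clear gap between one shelf's top and the next shelf's underside is 234 mm.

The stool is on the floor beside the table on its −x side. The bookshelf is on top of the table.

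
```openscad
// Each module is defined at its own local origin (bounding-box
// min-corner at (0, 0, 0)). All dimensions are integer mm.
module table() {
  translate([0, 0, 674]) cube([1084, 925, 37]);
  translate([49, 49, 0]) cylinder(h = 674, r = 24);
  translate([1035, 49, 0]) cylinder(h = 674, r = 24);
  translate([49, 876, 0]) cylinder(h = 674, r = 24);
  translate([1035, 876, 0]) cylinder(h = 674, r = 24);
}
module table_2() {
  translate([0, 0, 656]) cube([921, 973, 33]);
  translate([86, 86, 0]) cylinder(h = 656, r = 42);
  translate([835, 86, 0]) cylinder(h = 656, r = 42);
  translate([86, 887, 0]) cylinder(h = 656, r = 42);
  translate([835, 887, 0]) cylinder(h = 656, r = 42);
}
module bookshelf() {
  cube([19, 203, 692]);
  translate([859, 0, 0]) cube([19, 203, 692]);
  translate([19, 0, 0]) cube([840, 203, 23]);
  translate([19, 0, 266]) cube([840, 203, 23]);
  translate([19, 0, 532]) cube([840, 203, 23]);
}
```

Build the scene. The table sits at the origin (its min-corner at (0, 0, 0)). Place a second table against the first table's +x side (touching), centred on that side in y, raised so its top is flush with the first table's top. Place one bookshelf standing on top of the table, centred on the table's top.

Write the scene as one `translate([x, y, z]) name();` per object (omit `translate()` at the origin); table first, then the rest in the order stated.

table();
translate([1084, -24, 22]) table_2();
translate([103, 361, 711]) bookshelf();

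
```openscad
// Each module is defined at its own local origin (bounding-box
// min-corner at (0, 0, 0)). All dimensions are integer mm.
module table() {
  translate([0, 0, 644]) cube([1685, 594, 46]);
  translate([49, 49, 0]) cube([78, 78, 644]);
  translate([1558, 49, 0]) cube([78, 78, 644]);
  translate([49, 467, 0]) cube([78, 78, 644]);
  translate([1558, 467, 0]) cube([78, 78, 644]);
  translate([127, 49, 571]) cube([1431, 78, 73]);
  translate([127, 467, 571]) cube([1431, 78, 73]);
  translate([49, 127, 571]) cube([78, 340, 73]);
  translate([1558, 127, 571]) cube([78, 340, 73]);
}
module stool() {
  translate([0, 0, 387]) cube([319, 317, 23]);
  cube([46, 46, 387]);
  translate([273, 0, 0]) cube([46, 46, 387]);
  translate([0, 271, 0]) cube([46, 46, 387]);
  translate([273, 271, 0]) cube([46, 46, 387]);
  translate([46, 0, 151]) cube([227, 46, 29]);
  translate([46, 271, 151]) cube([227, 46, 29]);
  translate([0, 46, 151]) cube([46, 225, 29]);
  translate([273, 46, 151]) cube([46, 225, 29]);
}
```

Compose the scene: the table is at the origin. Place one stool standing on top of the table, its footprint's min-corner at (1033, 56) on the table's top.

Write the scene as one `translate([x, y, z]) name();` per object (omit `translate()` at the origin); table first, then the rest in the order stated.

table();
translate([1033, 56, 690]) stool();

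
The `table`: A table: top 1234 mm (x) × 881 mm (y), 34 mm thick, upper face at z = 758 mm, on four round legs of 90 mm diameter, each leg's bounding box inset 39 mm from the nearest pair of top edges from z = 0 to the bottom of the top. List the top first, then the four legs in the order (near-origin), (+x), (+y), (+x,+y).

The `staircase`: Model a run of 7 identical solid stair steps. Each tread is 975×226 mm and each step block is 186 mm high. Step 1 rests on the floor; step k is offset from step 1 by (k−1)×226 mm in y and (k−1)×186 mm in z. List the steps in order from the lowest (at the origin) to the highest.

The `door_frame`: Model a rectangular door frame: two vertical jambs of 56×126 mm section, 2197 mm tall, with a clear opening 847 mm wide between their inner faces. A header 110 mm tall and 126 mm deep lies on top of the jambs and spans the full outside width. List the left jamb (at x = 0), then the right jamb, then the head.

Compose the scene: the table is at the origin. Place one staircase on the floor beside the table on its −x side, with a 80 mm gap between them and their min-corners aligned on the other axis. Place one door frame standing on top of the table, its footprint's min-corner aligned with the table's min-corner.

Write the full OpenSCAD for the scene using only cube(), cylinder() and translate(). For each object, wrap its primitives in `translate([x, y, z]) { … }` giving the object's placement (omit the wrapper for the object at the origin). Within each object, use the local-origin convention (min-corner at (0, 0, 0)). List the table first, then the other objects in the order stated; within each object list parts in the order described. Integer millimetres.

translate([0, 0, 724]) cube([1234, 881, 34]);
translate([84, 84, 0]) cylinder(h = 724, r = 45);
translate([1150, 84, 0]) cylinder(h = 724, r = 45);
translate([84, 797, 0]) cylinder(h = 724, r = 45);
translate([1150, 797, 0]) cylinder(h = 724, r = 45);
translate([-1055, 0, 0]) {
  cube([975, 226, 186]);
  translate([0, 226, 186]) cube([975, 226, 186]);
  translate([0, 452, 372]) cube([975, 226, 186]);
  translate([0, 678, 558]) cube([975, 226, 186]);
  translate([0, 904, 744]) cube([975, 226, 186]);
  translate([0, 1130, 930]) cube([975, 226, 186]);
  translate([0, 1356, 1116]) cube([975, 226, 186]);
}
translate([0, 0, 758]) {
  cube([56, 126, 2197]);
  translate([903, 0, 0]) cube([56, 126, 2197]);
  translate([0, 0, 2197]) cube([959, 126, 110]);
}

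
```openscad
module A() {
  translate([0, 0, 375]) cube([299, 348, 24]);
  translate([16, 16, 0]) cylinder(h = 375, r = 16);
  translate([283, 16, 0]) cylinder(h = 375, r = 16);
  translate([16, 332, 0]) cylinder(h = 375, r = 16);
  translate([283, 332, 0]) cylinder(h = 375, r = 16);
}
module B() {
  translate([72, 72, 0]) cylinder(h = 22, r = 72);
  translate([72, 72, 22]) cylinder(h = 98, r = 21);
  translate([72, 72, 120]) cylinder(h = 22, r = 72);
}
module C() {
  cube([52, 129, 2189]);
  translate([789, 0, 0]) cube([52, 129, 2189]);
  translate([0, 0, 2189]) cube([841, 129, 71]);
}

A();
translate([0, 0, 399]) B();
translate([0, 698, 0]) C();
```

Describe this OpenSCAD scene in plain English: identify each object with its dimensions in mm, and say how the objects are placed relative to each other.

A is a four-legged stool. The seat is 299×348 mm, 24 mm thick, top at z = 399 mm. It stands on four round legs, each 32 mm in diameter, from z = 0 to the seat underside, each leg's axis is inset half a diameter from the nearest pair of seat edges (so the leg's bounding box is flush with the corner).

B is a spool: two coaxial disc flanges of radius 72 mm and thickness 22 mm, joined by a core cylinder of radius 21 mm and height 98 mm. The lower flange rests on z = 0 and the three cylinders share a vertical axis.

C is a door frame. The clear opening is 737 mm wide and 2189 mm high. Two 52 mm wide jambs, 129 mm deep, stand either side of the opening from the floor to the top of the opening. A 71 mm thick head sits across the top of both jambs, spanning the full outside width of the frame.

The spool is on top of the stool. The door frame is on the floor beside the stool on its +y side.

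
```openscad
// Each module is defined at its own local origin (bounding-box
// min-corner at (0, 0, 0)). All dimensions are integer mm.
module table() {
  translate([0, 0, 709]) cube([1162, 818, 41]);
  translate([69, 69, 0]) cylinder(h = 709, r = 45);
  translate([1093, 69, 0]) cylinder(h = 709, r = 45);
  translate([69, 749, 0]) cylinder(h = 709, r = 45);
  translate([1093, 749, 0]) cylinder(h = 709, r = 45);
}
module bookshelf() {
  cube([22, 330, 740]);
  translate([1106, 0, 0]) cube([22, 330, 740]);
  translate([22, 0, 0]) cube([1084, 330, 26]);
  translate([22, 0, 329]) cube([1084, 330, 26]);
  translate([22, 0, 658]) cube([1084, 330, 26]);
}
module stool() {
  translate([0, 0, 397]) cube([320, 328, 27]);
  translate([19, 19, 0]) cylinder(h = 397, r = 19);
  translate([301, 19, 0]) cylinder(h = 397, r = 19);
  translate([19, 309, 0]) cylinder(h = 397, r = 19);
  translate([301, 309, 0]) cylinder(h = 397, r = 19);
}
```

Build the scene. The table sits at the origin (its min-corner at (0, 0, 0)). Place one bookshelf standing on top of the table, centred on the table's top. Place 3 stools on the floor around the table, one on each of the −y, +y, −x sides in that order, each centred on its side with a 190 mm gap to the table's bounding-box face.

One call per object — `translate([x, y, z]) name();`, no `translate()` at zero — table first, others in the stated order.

table();
translate([17, 244, 750]) bookshelf();
translate([421, -518, 0]) stool();
translate([421, 1008, 0]) stool();
translate([-510, 245, 0]) stool();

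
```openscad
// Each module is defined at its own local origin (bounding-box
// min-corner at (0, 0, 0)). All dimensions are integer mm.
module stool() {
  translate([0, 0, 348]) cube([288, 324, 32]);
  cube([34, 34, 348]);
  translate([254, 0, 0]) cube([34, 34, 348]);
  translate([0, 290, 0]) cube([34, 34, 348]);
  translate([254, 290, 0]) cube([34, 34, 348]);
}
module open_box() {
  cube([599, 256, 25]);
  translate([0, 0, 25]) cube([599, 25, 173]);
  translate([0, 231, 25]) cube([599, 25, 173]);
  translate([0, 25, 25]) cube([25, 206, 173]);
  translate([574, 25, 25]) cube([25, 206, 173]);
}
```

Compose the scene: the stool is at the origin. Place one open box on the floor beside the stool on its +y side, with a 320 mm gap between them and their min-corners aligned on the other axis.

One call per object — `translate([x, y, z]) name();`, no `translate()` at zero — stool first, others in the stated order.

stool();
translate([0, 644, 0]) open_box();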